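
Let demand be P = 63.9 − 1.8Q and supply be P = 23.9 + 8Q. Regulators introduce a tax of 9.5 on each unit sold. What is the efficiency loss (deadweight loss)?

Competitive equilibrium: 63.9 − 1.8Q = 23.9 + 8Q → Q* = 4.0816, P* = 56.5531.
With the tax, the buyer price exceeds the seller price by 9.5: (63.9 − 1.8Q) − (23.9 + 8Q) = 9.5 → Q' = 3.1122.
ΔQ = 4.0816 − 3.1122 = 0.9694; the wedge equals the tax, 9.5.
Welfare loss = ½ × 0.9694 × 9.5 = 4.60.

4.60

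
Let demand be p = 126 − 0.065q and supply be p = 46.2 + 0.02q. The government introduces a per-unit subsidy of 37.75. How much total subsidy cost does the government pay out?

52206.03

Competitive equilibrium: 126 − 0.065q = 46.2 + 0.02q → q* = 938.8235, p* = 64.9765.
The subsidy lowers effective supply by 37.75: p = 8.45 + 0.02q.
New quantity: 126 − 0.065q = 8.45 + 0.02q → q' = 1382.9412.
Total subsidy cost = 37.75 × 1382.9412 = 52206.03.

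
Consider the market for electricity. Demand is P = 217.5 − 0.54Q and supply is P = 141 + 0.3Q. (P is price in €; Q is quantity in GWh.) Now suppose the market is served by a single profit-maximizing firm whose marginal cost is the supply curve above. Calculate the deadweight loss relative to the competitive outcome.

Competitive equilibrium: 217.5 − 0.54Q = 141 + 0.3Q → Q* = 91.0714, P* = 168.3214.
Marginal revenue: MR = 217.5 − 1.08Q. Set MR = MC: 217.5 − 1.08Q = 141 + 0.3Q → Q_m = 55.4348.
Price P_m = 217.5 − 0.54·55.4348 = 187.5652; MC(Q_m) = 141 + 0.3·55.4348 = 157.6304.
Competitive Q* = 91.0714, so ΔQ = 35.6366; wedge = 187.5652 − 157.6304 = 29.9348.
Deadweight loss = ½ × 35.6366 × 29.9348 = €533.39.

€533.39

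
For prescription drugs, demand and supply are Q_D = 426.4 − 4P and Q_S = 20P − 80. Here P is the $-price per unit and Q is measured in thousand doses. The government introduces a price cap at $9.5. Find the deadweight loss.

$8073.60 thousand

In inverse form: demand P = 106.6 − 0.25Q, supply P = 4 + 0.05Q.
Competitive equilibrium: 106.6 − 0.25Q = 4 + 0.05Q → Q* = 342, P* = 21.1.
At the ceiling P = 9.5, quantity supplied = (9.5 − 4)/0.05 = 110.
Willingness to pay at Q' = 110: 106.6 − 0.25·110 = 79.1.
ΔQ = 342 − 110 = 232; wedge = 79.1 − 9.5 = 69.6.
Welfare loss = ½ × 232 × 69.6 = $8073.60 thousand.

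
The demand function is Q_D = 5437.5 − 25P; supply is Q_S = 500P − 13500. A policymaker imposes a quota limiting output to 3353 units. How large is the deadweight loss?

In inverse form: demand P = 217.5 − 0.04Q, supply P = 27 + 0.002Q.
Competitive equilibrium: 217.5 − 0.04Q = 27 + 0.002Q → Q* = 4535.71429, P* = 36.07143.
At Q = 3353: demand price = 217.5 − 0.04·3353 = 83.38; supply price = 27 + 0.002·3353 = 33.706.
ΔQ = 4535.71429 − 3353 = 1182.71429; wedge = 83.38 − 33.706 = 49.674.
Deadweight loss = ½ × 1182.71429 × 49.674 = 29375.07.

29375.07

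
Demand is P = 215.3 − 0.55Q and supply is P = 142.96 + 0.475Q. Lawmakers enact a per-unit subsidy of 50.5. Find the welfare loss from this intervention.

1244.02

Competitive equilibrium: 215.3 − 0.55Q = 142.96 + 0.475Q → Q* = 70.5756, P* = 176.4834.
The subsidy lowers effective supply by 50.5: P = 92.46 + 0.475Q.
New quantity: 215.3 − 0.55Q = 92.46 + 0.475Q → Q' = 119.8439.
Overproduction ΔQ = 119.8439 − 70.5756 = 49.2683; wedge = subsidy = 50.5.
DWL = ½ × 49.2683 × 50.5 = 1244.02.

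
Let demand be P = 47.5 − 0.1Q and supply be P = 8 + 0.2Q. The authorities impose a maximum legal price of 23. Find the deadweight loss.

481.67

Competitive equilibrium: 47.5 − 0.1Q = 8 + 0.2Q → Q* = 131.6667, P* = 34.3333.
At the ceiling P = 23, quantity supplied = (23 − 8)/0.2 = 75.
Willingness to pay at Q' = 75: 47.5 − 0.1·75 = 40.
ΔQ = 131.6667 − 75 = 56.6667; wedge = 40 − 23 = 17.
Welfare loss = ½ × 56.6667 × 17 = 481.67.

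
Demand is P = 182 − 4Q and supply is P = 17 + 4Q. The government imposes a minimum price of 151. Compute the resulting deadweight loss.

663.06

Competitive equilibrium: 182 − 4Q = 17 + 4Q → Q* = 20.625, P* = 99.5.
At the floor P = 151, quantity demanded = (182 − 151)/4 = 7.75.
Sellers' marginal cost at Q' = 7.75: 17 + 4·7.75 = 48.
ΔQ = 20.625 − 7.75 = 12.875; wedge = 151 − 48 = 103.
Welfare loss = ½ × 12.875 × 103 = 663.06.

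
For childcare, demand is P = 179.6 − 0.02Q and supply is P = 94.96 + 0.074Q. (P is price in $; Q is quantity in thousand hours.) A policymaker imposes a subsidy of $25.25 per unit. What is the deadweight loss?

$3391.29 thousand

Competitive equilibrium: 179.6 − 0.02Q = 94.96 + 0.074Q → Q* = 900.4255, P* = 161.5915.
The subsidy lowers effective supply by 25.25: P = 69.71 + 0.074Q.
New quantity: 179.6 − 0.02Q = 69.71 + 0.074Q → Q' = 1169.0426.
Overproduction ΔQ = 1169.0426 − 900.4255 = 268.6171; wedge = subsidy = 25.25.
Deadweight loss = ½ × 268.6171 × 25.25 = $3391.29 thousand.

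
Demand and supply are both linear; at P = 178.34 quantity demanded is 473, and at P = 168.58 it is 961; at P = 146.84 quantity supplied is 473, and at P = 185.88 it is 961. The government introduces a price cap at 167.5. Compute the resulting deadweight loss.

161.03

Demand slope = (168.58 − 178.34)/(961 − 473) = −0.02, so P = 187.8 − 0.02Q.
Supply slope = (185.88 − 146.84)/(961 − 473) = 0.08, so P = 109 + 0.08Q.
Competitive equilibrium: 187.8 − 0.02Q = 109 + 0.08Q → Q* = 788, P* = 172.04.
At the ceiling P = 167.5, quantity supplied = (167.5 − 109)/0.08 = 731.25.
Willingness to pay at Q' = 731.25: 187.8 − 0.02·731.25 = 173.175.
ΔQ = 788 − 731.25 = 56.75; wedge = 173.175 − 167.5 = 5.675.
DWL = ½ × 56.75 × 5.675 = 161.03.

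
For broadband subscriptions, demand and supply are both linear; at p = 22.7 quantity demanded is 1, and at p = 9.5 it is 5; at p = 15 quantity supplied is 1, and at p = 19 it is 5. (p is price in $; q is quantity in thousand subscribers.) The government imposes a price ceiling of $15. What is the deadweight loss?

$6.89 thousand

Demand slope = (9.5 − 22.7)/(5 − 1) = −3.3, so p = 26 − 3.3q.
Supply slope = (19 − 15)/(5 − 1) = 1, so p = 14 + q.
Competitive equilibrium: 26 − 3.3q = 14 + q → q* = 2.7907, p* = 16.7907.
At the ceiling p = 15, quantity supplied = (15 − 14)/1 = 1.
Willingness to pay at q' = 1: 26 − 3.3·1 = 22.7.
Δq = 2.7907 − 1 = 1.7907; wedge = 22.7 − 15 = 7.7.
Welfare loss = ½ × 1.7907 × 7.7 = $6.89 thousand.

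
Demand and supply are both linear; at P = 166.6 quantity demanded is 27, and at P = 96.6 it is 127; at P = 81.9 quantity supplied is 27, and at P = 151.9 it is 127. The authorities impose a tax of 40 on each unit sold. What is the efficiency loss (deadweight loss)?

Demand slope = (96.6 − 166.6)/(127 − 27) = −0.7, so P = 185.5 − 0.7Q.
Supply slope = (151.9 − 81.9)/(127 − 27) = 0.7, so P = 63 + 0.7Q.
Competitive equilibrium: 185.5 − 0.7Q = 63 + 0.7Q → Q* = 87.5, P* = 124.25.
With the tax, the buyer price exceeds the seller price by 40: (185.5 − 0.7Q) − (63 + 0.7Q) = 40 → Q' = 58.9286.
ΔQ = 87.5 − 58.9286 = 28.5714; the wedge equals the tax, 40.
Deadweight loss = ½ × 28.5714 × 40 = 571.43.

571.43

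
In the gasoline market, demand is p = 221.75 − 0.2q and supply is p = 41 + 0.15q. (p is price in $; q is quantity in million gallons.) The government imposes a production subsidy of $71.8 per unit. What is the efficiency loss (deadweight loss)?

Competitive equilibrium: 221.75 − 0.2q = 41 + 0.15q → q* = 516.4286, p* = 118.4643.
The subsidy lowers effective supply by 71.8: p = 0.15q − 30.8.
New quantity: 221.75 − 0.2q = 0.15q − 30.8 → q' = 721.5714.
Overproduction Δq = 721.5714 − 516.4286 = 205.1428; wedge = subsidy = 71.8.
Welfare loss = ½ × 205.1428 × 71.8 = $7364.63 million.

$7364.63 million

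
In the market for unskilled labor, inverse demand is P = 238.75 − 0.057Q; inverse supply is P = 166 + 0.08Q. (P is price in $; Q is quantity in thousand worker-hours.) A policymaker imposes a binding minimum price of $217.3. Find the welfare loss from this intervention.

$1639.48 thousand

Competitive equilibrium: 238.75 − 0.057Q = 166 + 0.08Q → Q* = 531.0219, P* = 208.48175.
At the floor P = 217.3, quantity demanded = (238.75 − 217.3)/0.057 = 376.31579.
Sellers' marginal cost at Q' = 376.31579: 166 + 0.08·376.31579 = 196.10526.
ΔQ = 531.0219 − 376.31579 = 154.70611; wedge = 217.3 − 196.10526 = 21.19474.
Deadweight loss = ½ × 154.70611 × 21.19474 = $1639.48 thousand.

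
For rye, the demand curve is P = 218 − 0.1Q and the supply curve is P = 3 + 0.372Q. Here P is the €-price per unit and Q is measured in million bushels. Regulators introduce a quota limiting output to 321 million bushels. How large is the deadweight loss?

Competitive equilibrium: 218 − 0.1Q = 3 + 0.372Q → Q* = 455.5085, P* = 172.4492.
At Q = 321: demand price = 218 − 0.1·321 = 185.9; supply price = 3 + 0.372·321 = 122.412.
ΔQ = 455.5085 − 321 = 134.5085; wedge = 185.9 − 122.412 = 63.488.
The triangle = ½ × 134.5085 × 63.488 = €4269.84 million.

€4269.84 million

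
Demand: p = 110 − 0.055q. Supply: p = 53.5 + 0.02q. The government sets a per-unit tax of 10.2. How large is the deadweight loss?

Competitive equilibrium: 110 − 0.055q = 53.5 + 0.02q → q* = 753.3333, p* = 68.5667.
With the tax, the buyer price exceeds the seller price by 10.2: (110 − 0.055q) − (53.5 + 0.02q) = 10.2 → q' = 617.3333.
Δq = 753.3333 − 617.3333 = 136; the wedge equals the tax, 10.2.
DWL = ½ × 136 × 10.2 = 693.60.

693.60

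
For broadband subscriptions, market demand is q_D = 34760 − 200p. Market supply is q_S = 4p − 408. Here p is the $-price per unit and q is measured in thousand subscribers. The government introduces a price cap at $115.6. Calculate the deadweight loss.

$6579.71 thousand

In inverse form: demand p = 173.8 − 0.005q, supply p = 102 + 0.25q.
Competitive equilibrium: 173.8 − 0.005q = 102 + 0.25q → q* = 281.5686, p* = 172.3922.
At the ceiling p = 115.6, quantity supplied = (115.6 − 102)/0.25 = 54.4.
Willingness to pay at q' = 54.4: 173.8 − 0.005·54.4 = 173.528.
Δq = 281.5686 − 54.4 = 227.1686; wedge = 173.528 − 115.6 = 57.928.
DWL = ½ × 227.1686 × 57.928 = $6579.71 thousand.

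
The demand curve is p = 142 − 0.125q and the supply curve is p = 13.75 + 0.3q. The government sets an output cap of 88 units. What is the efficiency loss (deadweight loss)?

Competitive equilibrium: 142 − 0.125q = 13.75 + 0.3q → q* = 301.7647, p* = 104.2794.
At q = 88: demand price = 142 − 0.125·88 = 131; supply price = 13.75 + 0.3·88 = 40.15.
Δq = 301.7647 − 88 = 213.7647; wedge = 131 − 40.15 = 90.85.
Welfare loss = ½ × 213.7647 × 90.85 = 9710.26.

9710.26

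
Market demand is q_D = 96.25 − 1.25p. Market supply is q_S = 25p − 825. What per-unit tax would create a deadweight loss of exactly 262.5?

In inverse form: demand p = 77 − 0.8q, supply p = 33 + 0.04q.
Competitive equilibrium: 77 − 0.8q = 33 + 0.04q → q* = 52.381, p* = 35.0952.
A tax t gives Δq = t/0.84 and wedge t, so DWL = t²/1.68.
t²/1.68 = 262.5 → t² = 441 → t = 21.

21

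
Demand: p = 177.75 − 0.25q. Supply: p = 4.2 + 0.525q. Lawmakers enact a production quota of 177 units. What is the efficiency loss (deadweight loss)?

853.64

Competitive equilibrium: 177.75 − 0.25q = 4.2 + 0.525q → q* = 223.9355, p* = 121.7661.
At q = 177: demand price = 177.75 − 0.25·177 = 133.5; supply price = 4.2 + 0.525·177 = 97.125.
Δq = 223.9355 − 177 = 46.9355; wedge = 133.5 − 97.125 = 36.375.
Welfare loss = ½ × 46.9355 × 36.375 = 853.64.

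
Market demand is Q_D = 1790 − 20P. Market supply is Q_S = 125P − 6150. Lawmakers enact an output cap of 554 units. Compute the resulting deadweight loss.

In inverse form: demand P = 89.5 − 0.05Q, supply P = 49.2 + 0.008Q.
Competitive equilibrium: 89.5 − 0.05Q = 49.2 + 0.008Q → Q* = 694.8276, P* = 54.7586.
At Q = 554: demand price = 89.5 − 0.05·554 = 61.8; supply price = 49.2 + 0.008·554 = 53.632.
ΔQ = 694.8276 − 554 = 140.8276; wedge = 61.8 − 53.632 = 8.168.
Deadweight loss = ½ × 140.8276 × 8.168 = 575.14.

575.14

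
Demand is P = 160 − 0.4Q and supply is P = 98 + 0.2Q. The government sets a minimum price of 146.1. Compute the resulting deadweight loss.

Competitive equilibrium: 160 − 0.4Q = 98 + 0.2Q → Q* = 103.3333, P* = 118.6667.
At the floor P = 146.1, quantity demanded = (160 − 146.1)/0.4 = 34.75.
Sellers' marginal cost at Q' = 34.75: 98 + 0.2·34.75 = 104.95.
ΔQ = 103.3333 − 34.75 = 68.5833; wedge = 146.1 − 104.95 = 41.15.
Deadweight loss = ½ × 68.5833 × 41.15 = 1411.10.

1411.10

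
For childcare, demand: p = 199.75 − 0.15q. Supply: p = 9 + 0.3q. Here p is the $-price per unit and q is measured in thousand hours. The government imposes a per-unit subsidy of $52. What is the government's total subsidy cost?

$28051.11 thousand

Competitive equilibrium: 199.75 − 0.15q = 9 + 0.3q → q* = 423.8889, p* = 136.1667.
The subsidy lowers effective supply by 52: p = 0.3q − 43.
New quantity: 199.75 − 0.15q = 0.3q − 43 → q' = 539.4444.
Total subsidy cost = 52 × 539.4444 = $28051.11 thousand.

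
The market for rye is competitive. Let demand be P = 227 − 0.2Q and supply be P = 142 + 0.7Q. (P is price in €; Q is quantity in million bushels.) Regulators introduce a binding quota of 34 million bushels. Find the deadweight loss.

€1644.09 million

Competitive equilibrium: 227 − 0.2Q = 142 + 0.7Q → Q* = 94.4444, P* = 208.1111.
At Q = 34: demand price = 227 − 0.2·34 = 220.2; supply price = 142 + 0.7·34 = 165.8.
ΔQ = 94.4444 − 34 = 60.4444; wedge = 220.2 − 165.8 = 54.4.
The triangle = ½ × 60.4444 × 54.4 = €1644.09 million.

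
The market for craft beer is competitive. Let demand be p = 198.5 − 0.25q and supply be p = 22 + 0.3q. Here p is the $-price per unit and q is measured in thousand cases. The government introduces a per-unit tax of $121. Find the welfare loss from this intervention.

Competitive equilibrium: 198.5 − 0.25q = 22 + 0.3q → q* = 320.9091, p* = 118.2727.
With the tax, the buyer price exceeds the seller price by 121: (198.5 − 0.25q) − (22 + 0.3q) = 121 → q' = 100.9091.
Δq = 320.9091 − 100.9091 = 220; the wedge equals the tax, 121.
Welfare loss = ½ × 220 × 121 = $13310 thousand.

$13310 thousand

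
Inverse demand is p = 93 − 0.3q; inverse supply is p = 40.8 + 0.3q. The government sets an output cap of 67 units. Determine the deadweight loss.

120

Competitive equilibrium: 93 − 0.3q = 40.8 + 0.3q → q* = 87, p* = 66.9.
At q = 67: demand price = 93 − 0.3·67 = 72.9; supply price = 40.8 + 0.3·67 = 60.9.
Δq = 87 − 67 = 20; wedge = 72.9 − 60.9 = 12.
DWL = ½ × 20 × 12 = 120.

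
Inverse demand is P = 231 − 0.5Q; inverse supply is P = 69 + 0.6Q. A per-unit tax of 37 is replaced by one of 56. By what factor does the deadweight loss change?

2.291

Competitive equilibrium: 231 − 0.5Q = 69 + 0.6Q → Q* = 147.2727, P* = 157.3636.
For a per-unit tax t: ΔQ = t/1.1, so DWL = ½·t·(t/1.1) = t²/2.2.
At t = 37: DWL = 622.273. At t = 56: DWL = 1425.455.
Ratio = (56/37)² = 2.291.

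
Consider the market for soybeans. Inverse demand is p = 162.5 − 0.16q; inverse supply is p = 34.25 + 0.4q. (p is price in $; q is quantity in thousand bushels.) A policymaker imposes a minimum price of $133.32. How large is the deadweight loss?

$609.16 thousand

Competitive equilibrium: 162.5 − 0.16q = 34.25 + 0.4q → q* = 229.0179, p* = 125.8571.
At the floor p = 133.32, quantity demanded = (162.5 − 133.32)/0.16 = 182.375.
Sellers' marginal cost at q' = 182.375: 34.25 + 0.4·182.375 = 107.2.
Δq = 229.0179 − 182.375 = 46.6429; wedge = 133.32 − 107.2 = 26.12.
DWL = ½ × 46.6429 × 26.12 = $609.16 thousand.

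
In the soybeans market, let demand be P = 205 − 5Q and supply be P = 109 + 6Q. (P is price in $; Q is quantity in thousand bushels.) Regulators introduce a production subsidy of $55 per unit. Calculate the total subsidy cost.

$755 thousand

Competitive equilibrium: 205 − 5Q = 109 + 6Q → Q* = 8.7273, P* = 161.3636.
The subsidy lowers effective supply by 55: P = 54 + 6Q.
New quantity: 205 − 5Q = 54 + 6Q → Q' = 13.7273.
Total subsidy cost = 55 × 13.7273 = $755 thousand.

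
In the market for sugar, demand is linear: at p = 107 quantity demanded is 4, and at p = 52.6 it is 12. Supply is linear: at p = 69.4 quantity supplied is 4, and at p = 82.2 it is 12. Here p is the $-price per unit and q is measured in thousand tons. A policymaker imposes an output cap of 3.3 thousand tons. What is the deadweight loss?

$112.53 thousand

Demand slope = (52.6 − 107)/(12 − 4) = −6.8, so p = 134.2 − 6.8q.
Supply slope = (82.2 − 69.4)/(12 − 4) = 1.6, so p = 63 + 1.6q.
Competitive equilibrium: 134.2 − 6.8q = 63 + 1.6q → q* = 8.4762, p* = 76.5619.
At q = 3.3: demand price = 134.2 − 6.8·3.3 = 111.76; supply price = 63 + 1.6·3.3 = 68.28.
Δq = 8.4762 − 3.3 = 5.1762; wedge = 111.76 − 68.28 = 43.48.
The triangle = ½ × 5.1762 × 43.48 = $112.53 thousand.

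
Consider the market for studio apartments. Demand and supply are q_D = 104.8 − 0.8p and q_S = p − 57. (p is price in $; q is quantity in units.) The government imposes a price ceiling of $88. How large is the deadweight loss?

$4.01

In inverse form: demand p = 131 − 1.25q, supply p = 57 + q.
Competitive equilibrium: 131 − 1.25q = 57 + q → q* = 32.8889, p* = 89.8889.
At the ceiling p = 88, quantity supplied = (88 − 57)/1 = 31.
Willingness to pay at q' = 31: 131 − 1.25·31 = 92.25.
Δq = 32.8889 − 31 = 1.8889; wedge = 92.25 − 88 = 4.25.
Welfare loss = ½ × 1.8889 × 4.25 = $4.01.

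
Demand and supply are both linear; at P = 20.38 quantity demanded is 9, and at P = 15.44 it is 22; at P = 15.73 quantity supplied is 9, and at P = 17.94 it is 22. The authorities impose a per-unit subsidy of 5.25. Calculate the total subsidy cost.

141.75

Demand slope = (15.44 − 20.38)/(22 − 9) = −0.38, so P = 23.8 − 0.38Q.
Supply slope = (17.94 − 15.73)/(22 − 9) = 0.17, so P = 14.2 + 0.17Q.
Competitive equilibrium: 23.8 − 0.38Q = 14.2 + 0.17Q → Q* = 17.4545, P* = 17.1673.
The subsidy lowers effective supply by 5.25: P = 8.95 + 0.17Q.
New quantity: 23.8 − 0.38Q = 8.95 + 0.17Q → Q' = 27.
Total subsidy cost = 5.25 × 27 = 141.75.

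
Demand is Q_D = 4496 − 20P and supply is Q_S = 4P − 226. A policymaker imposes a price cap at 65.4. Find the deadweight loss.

In inverse form: demand P = 224.8 − 0.05Q, supply P = 56.5 + 0.25Q.
Competitive equilibrium: 224.8 − 0.05Q = 56.5 + 0.25Q → Q* = 561, P* = 196.75.
At the ceiling P = 65.4, quantity supplied = (65.4 − 56.5)/0.25 = 35.6.
Willingness to pay at Q' = 35.6: 224.8 − 0.05·35.6 = 223.02.
ΔQ = 561 − 35.6 = 525.4; wedge = 223.02 − 65.4 = 157.62.
Deadweight loss = ½ × 525.4 × 157.62 = 41406.774.

41406.774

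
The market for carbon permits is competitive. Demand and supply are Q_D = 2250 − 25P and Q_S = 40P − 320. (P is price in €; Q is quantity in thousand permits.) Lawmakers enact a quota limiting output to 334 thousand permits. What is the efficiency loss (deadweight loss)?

€27960.65 thousand

In inverse form: demand P = 90 − 0.04Q, supply P = 8 + 0.025Q.
Competitive equilibrium: 90 − 0.04Q = 8 + 0.025Q → Q* = 1261.5385, P* = 39.5385.
At Q = 334: demand price = 90 − 0.04·334 = 76.64; supply price = 8 + 0.025·334 = 16.35.
ΔQ = 1261.5385 − 334 = 927.5385; wedge = 76.64 − 16.35 = 60.29.
Welfare loss = ½ × 927.5385 × 60.29 = €27960.65 thousand.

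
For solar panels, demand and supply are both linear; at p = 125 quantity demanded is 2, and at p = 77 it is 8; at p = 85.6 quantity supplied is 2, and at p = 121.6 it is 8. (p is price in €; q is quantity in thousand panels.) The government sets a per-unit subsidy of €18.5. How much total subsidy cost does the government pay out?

€113.51 thousand

Demand slope = (77 − 125)/(8 − 2) = −8, so p = 141 − 8q.
Supply slope = (121.6 − 85.6)/(8 − 2) = 6, so p = 73.6 + 6q.
Competitive equilibrium: 141 − 8q = 73.6 + 6q → q* = 4.8143, p* = 102.4857.
The subsidy lowers effective supply by 18.5: p = 55.1 + 6q.
New quantity: 141 − 8q = 55.1 + 6q → q' = 6.1357.
Total subsidy cost = 18.5 × 6.1357 = €113.51 thousand.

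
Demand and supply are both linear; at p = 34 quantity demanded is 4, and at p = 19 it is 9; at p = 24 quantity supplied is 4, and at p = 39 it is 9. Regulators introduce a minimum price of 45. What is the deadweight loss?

85.33

Demand slope = (19 − 34)/(9 − 4) = −3, so p = 46 − 3q.
Supply slope = (39 − 24)/(9 − 4) = 3, so p = 12 + 3q.
Competitive equilibrium: 46 − 3q = 12 + 3q → q* = 5.6667, p* = 29.
At the floor p = 45, quantity demanded = (46 − 45)/3 = 0.3333.
Sellers' marginal cost at q' = 0.3333: 12 + 3·0.3333 = 12.9999.
Δq = 5.6667 − 0.3333 = 5.3334; wedge = 45 − 12.9999 = 32.0001.
DWL = ½ × 5.3334 × 32.0001 = 85.33.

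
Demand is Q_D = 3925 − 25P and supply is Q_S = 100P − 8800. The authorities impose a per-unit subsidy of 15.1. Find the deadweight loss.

2280.10

In inverse form: demand P = 157 − 0.04Q, supply P = 88 + 0.01Q.
Competitive equilibrium: 157 − 0.04Q = 88 + 0.01Q → Q* = 1380, P* = 101.8.
The subsidy lowers effective supply by 15.1: P = 72.9 + 0.01Q.
New quantity: 157 − 0.04Q = 72.9 + 0.01Q → Q' = 1682.
Overproduction ΔQ = 1682 − 1380 = 302; wedge = subsidy = 15.1.
The triangle = ½ × 302 × 15.1 = 2280.10.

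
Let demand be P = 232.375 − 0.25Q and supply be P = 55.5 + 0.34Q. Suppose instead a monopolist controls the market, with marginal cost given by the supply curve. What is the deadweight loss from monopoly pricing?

Competitive equilibrium: 232.375 − 0.25Q = 55.5 + 0.34Q → Q* = 299.7881, P* = 157.428.
Marginal revenue: MR = 232.375 − 0.5Q. Set MR = MC: 232.375 − 0.5Q = 55.5 + 0.34Q → Q_m = 210.5655.
Price P_m = 232.375 − 0.25·210.5655 = 179.7336; MC(Q_m) = 55.5 + 0.34·210.5655 = 127.0923.
Competitive Q* = 299.7881, so ΔQ = 89.2226; wedge = 179.7336 − 127.0923 = 52.6413.
The triangle = ½ × 89.2226 × 52.6413 = 2348.40.

2348.40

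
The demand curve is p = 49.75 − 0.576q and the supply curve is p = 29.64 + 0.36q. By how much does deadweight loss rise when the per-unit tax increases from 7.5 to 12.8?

57.47

Competitive equilibrium: 49.75 − 0.576q = 29.64 + 0.36q → q* = 21.485, p* = 37.3746.
For a per-unit tax t: Δq = t/0.936, so DWL = ½·t·(t/0.936) = t²/1.872.
At t = 7.5: DWL = 30.048. At t = 12.8: DWL = 87.521.
Increase = 87.521 − 30.048 = 57.47.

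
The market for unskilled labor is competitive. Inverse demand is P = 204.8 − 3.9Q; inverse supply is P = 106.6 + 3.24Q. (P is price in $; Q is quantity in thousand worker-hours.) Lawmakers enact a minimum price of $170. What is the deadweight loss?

$83.30 thousand

Competitive equilibrium: 204.8 − 3.9Q = 106.6 + 3.24Q → Q* = 13.7535, P* = 151.1613.
At the floor P = 170, quantity demanded = (204.8 − 170)/3.9 = 8.9231.
Sellers' marginal cost at Q' = 8.9231: 106.6 + 3.24·8.9231 = 135.5108.
ΔQ = 13.7535 − 8.9231 = 4.8304; wedge = 170 − 135.5108 = 34.4892.
The triangle = ½ × 4.8304 × 34.4892 = $83.30 thousand.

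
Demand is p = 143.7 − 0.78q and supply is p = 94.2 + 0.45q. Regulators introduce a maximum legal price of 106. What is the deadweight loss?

120.91

Competitive equilibrium: 143.7 − 0.78q = 94.2 + 0.45q → q* = 40.2439, p* = 112.3098.
At the ceiling p = 106, quantity supplied = (106 − 94.2)/0.45 = 26.2222.
Willingness to pay at q' = 26.2222: 143.7 − 0.78·26.2222 = 123.2467.
Δq = 40.2439 − 26.2222 = 14.0217; wedge = 123.2467 − 106 = 17.2467.
The triangle = ½ × 14.0217 × 17.2467 = 120.91.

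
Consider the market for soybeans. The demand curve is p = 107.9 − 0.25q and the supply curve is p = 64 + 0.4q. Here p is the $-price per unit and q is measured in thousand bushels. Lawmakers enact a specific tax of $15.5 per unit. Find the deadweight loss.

Competitive equilibrium: 107.9 − 0.25q = 64 + 0.4q → q* = 67.5385, p* = 91.0154.
With the tax, the buyer price exceeds the seller price by 15.5: (107.9 − 0.25q) − (64 + 0.4q) = 15.5 → q' = 43.6923.
Δq = 67.5385 − 43.6923 = 23.8462; the wedge equals the tax, 15.5.
Welfare loss = ½ × 23.8462 × 15.5 = $184.81 thousand.

$184.81 thousand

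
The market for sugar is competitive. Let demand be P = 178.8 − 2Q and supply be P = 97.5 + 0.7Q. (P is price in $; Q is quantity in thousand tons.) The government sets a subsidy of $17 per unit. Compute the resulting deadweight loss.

Competitive equilibrium: 178.8 − 2Q = 97.5 + 0.7Q → Q* = 30.1111, P* = 118.5778.
The subsidy lowers effective supply by 17: P = 80.5 + 0.7Q.
New quantity: 178.8 − 2Q = 80.5 + 0.7Q → Q' = 36.4074.
Overproduction ΔQ = 36.4074 − 30.1111 = 6.2963; wedge = subsidy = 17.
Deadweight loss = ½ × 6.2963 × 17 = $53.52 thousand.

$53.52 thousand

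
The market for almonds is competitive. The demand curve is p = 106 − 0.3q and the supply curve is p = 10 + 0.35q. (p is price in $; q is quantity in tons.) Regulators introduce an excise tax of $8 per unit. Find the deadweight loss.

Competitive equilibrium: 106 − 0.3q = 10 + 0.35q → q* = 147.6923, p* = 61.6923.
With the tax, the buyer price exceeds the seller price by 8: (106 − 0.3q) − (10 + 0.35q) = 8 → q' = 135.3846.
Δq = 147.6923 − 135.3846 = 12.3077; the wedge equals the tax, 8.
Deadweight loss = ½ × 12.3077 × 8 = $49.23.

$49.23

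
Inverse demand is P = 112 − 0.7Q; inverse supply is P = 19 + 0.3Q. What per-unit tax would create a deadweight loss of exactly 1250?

Competitive equilibrium: 112 − 0.7Q = 19 + 0.3Q → Q* = 93, P* = 46.9.
A tax t gives ΔQ = t/1 and wedge t, so DWL = t²/2.
t²/2 = 1250 → t² = 2500 → t = 50.

50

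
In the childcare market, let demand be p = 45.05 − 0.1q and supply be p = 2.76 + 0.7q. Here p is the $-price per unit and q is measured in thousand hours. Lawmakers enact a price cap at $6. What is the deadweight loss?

$930.60 thousand

Competitive equilibrium: 45.05 − 0.1q = 2.76 + 0.7q → q* = 52.8625, p* = 39.7638.
At the ceiling p = 6, quantity supplied = (6 − 2.76)/0.7 = 4.6286.
Willingness to pay at q' = 4.6286: 45.05 − 0.1·4.6286 = 44.5871.
Δq = 52.8625 − 4.6286 = 48.2339; wedge = 44.5871 − 6 = 38.5871.
Deadweight loss = ½ × 48.2339 × 38.5871 = $930.60 thousand.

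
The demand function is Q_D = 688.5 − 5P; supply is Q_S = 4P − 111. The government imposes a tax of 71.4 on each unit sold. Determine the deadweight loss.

5664.40

In inverse form: demand P = 137.7 − 0.2Q, supply P = 27.75 + 0.25Q.
Competitive equilibrium: 137.7 − 0.2Q = 27.75 + 0.25Q → Q* = 244.3333, P* = 88.8333.
With the tax, the buyer price exceeds the seller price by 71.4: (137.7 − 0.2Q) − (27.75 + 0.25Q) = 71.4 → Q' = 85.6667.
ΔQ = 244.3333 − 85.6667 = 158.6666; the wedge equals the tax, 71.4.
DWL = ½ × 158.6666 × 71.4 = 5664.40.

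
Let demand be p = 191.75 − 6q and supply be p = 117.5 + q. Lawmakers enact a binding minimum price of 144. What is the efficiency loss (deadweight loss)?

24.56

Competitive equilibrium: 191.75 − 6q = 117.5 + q → q* = 10.6071, p* = 128.1071.
At the floor p = 144, quantity demanded = (191.75 − 144)/6 = 7.9583.
Sellers' marginal cost at q' = 7.9583: 117.5 + 1·7.9583 = 125.4583.
Δq = 10.6071 − 7.9583 = 2.6488; wedge = 144 − 125.4583 = 18.5417.
DWL = ½ × 2.6488 × 18.5417 = 24.56.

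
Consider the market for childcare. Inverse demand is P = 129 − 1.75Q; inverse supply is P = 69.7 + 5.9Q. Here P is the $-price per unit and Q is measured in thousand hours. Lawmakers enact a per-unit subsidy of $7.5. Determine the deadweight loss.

Competitive equilibrium: 129 − 1.75Q = 69.7 + 5.9Q → Q* = 7.7516, P* = 115.4346.
The subsidy lowers effective supply by 7.5: P = 62.2 + 5.9Q.
New quantity: 129 − 1.75Q = 62.2 + 5.9Q → Q' = 8.732.
Overproduction ΔQ = 8.732 − 7.7516 = 0.9804; wedge = subsidy = 7.5.
Welfare loss = ½ × 0.9804 × 7.5 = $3.68 thousand.

$3.68 thousand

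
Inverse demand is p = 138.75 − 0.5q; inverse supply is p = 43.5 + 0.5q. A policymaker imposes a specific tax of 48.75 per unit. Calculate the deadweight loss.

1188.28

Competitive equilibrium: 138.75 − 0.5q = 43.5 + 0.5q → q* = 95.25, p* = 91.125.
With the tax, the buyer price exceeds the seller price by 48.75: (138.75 − 0.5q) − (43.5 + 0.5q) = 48.75 → q' = 46.5.
Δq = 95.25 − 46.5 = 48.75; the wedge equals the tax, 48.75.
Deadweight loss = ½ × 48.75 × 48.75 = 1188.28.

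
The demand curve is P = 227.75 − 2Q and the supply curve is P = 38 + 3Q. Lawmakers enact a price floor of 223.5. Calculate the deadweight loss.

Competitive equilibrium: 227.75 − 2Q = 38 + 3Q → Q* = 37.95, P* = 151.85.
At the floor P = 223.5, quantity demanded = (227.75 − 223.5)/2 = 2.125.
Sellers' marginal cost at Q' = 2.125: 38 + 3·2.125 = 44.375.
ΔQ = 37.95 − 2.125 = 35.825; wedge = 223.5 − 44.375 = 179.125.
Welfare loss = ½ × 35.825 × 179.125 = 3208.58.

3208.58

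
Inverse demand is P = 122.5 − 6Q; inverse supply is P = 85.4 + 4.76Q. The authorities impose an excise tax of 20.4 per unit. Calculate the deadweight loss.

Competitive equilibrium: 122.5 − 6Q = 85.4 + 4.76Q → Q* = 3.448, P* = 101.8123.
With the tax, the buyer price exceeds the seller price by 20.4: (122.5 − 6Q) − (85.4 + 4.76Q) = 20.4 → Q' = 1.552.
ΔQ = 3.448 − 1.552 = 1.896; the wedge equals the tax, 20.4.
Deadweight loss = ½ × 1.896 × 20.4 = 19.34.

19.34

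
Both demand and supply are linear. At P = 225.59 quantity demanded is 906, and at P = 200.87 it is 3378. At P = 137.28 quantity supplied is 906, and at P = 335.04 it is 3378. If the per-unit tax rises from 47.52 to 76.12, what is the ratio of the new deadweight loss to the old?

2.566

Demand slope = (200.87 − 225.59)/(3378 − 906) = −0.01, so P = 234.65 − 0.01Q.
Supply slope = (335.04 − 137.28)/(3378 − 906) = 0.08, so P = 64.8 + 0.08Q.
Competitive equilibrium: 234.65 − 0.01Q = 64.8 + 0.08Q → Q* = 1887.2222, P* = 215.7778.
For a per-unit tax t: ΔQ = t/0.09, so DWL = ½·t·(t/0.09) = t²/0.18.
At t = 47.52: DWL = 12545.28. At t = 76.12: DWL = 32190.302.
Ratio = (76.12/47.52)² = 2.566.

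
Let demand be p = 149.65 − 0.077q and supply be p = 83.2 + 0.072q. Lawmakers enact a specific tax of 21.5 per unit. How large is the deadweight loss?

1551.17

Competitive equilibrium: 149.65 − 0.077q = 83.2 + 0.072q → q* = 445.9732, p* = 115.3101.
With the tax, the buyer price exceeds the seller price by 21.5: (149.65 − 0.077q) − (83.2 + 0.072q) = 21.5 → q' = 301.6779.
Δq = 445.9732 − 301.6779 = 144.2953; the wedge equals the tax, 21.5.
DWL = ½ × 144.2953 × 21.5 = 1551.17.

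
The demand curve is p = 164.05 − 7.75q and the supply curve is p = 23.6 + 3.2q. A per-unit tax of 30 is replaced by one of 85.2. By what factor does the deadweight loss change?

8.0656

Competitive equilibrium: 164.05 − 7.75q = 23.6 + 3.2q → q* = 12.8265, p* = 64.6447.
For a per-unit tax t: Δq = t/10.95, so DWL = ½·t·(t/10.95) = t²/21.9.
At t = 30: DWL = 41.096. At t = 85.2: DWL = 331.463.
Ratio = (85.2/30)² = 8.0656.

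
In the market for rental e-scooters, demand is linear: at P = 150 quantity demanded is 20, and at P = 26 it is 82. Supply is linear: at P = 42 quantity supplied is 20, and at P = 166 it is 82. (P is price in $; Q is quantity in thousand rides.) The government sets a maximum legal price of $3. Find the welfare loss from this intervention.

$4324.50 thousand

Demand slope = (26 − 150)/(82 − 20) = −2, so P = 190 − 2Q.
Supply slope = (166 − 42)/(82 − 20) = 2, so P = 2 + 2Q.
Competitive equilibrium: 190 − 2Q = 2 + 2Q → Q* = 47, P* = 96.
At the ceiling P = 3, quantity supplied = (3 − 2)/2 = 0.5.
Willingness to pay at Q' = 0.5: 190 − 2·0.5 = 189.
ΔQ = 47 − 0.5 = 46.5; wedge = 189 − 3 = 186.
The triangle = ½ × 46.5 × 186 = $4324.50 thousand.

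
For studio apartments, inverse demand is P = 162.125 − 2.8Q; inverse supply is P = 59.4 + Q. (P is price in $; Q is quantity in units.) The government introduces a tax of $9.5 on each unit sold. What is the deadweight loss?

$11.875

Competitive equilibrium: 162.125 − 2.8Q = 59.4 + Q → Q* = 27.0329, P* = 86.4329.
With the tax, the buyer price exceeds the seller price by 9.5: (162.125 − 2.8Q) − (59.4 + Q) = 9.5 → Q' = 24.5329.
ΔQ = 27.0329 − 24.5329 = 2.5; the wedge equals the tax, 9.5.
Welfare loss = ½ × 2.5 × 9.5 = $11.875.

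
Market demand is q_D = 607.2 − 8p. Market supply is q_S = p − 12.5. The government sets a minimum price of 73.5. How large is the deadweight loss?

In inverse form: demand p = 75.9 − 0.125q, supply p = 12.5 + q.
Competitive equilibrium: 75.9 − 0.125q = 12.5 + q → q* = 56.3556, p* = 68.8556.
At the floor p = 73.5, quantity demanded = (75.9 − 73.5)/0.125 = 19.2.
Sellers' marginal cost at q' = 19.2: 12.5 + 1·19.2 = 31.7.
Δq = 56.3556 − 19.2 = 37.1556; wedge = 73.5 − 31.7 = 41.8.
Welfare loss = ½ × 37.1556 × 41.8 = 776.55.

776.55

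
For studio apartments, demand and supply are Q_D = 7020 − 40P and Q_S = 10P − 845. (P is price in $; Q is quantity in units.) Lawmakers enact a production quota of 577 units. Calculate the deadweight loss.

In inverse form: demand P = 175.5 − 0.025Q, supply P = 84.5 + 0.1Q.
Competitive equilibrium: 175.5 − 0.025Q = 84.5 + 0.1Q → Q* = 728, P* = 157.3.
At Q = 577: demand price = 175.5 − 0.025·577 = 161.075; supply price = 84.5 + 0.1·577 = 142.2.
ΔQ = 728 − 577 = 151; wedge = 161.075 − 142.2 = 18.875.
Deadweight loss = ½ × 151 × 18.875 = $1425.06.

$1425.06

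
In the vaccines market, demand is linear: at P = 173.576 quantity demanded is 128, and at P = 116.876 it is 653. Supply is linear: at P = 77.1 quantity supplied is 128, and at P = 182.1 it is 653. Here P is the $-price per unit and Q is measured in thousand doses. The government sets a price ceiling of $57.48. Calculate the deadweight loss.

Demand slope = (116.876 − 173.576)/(653 − 128) = −0.108, so P = 187.4 − 0.108Q.
Supply slope = (182.1 − 77.1)/(653 − 128) = 0.2, so P = 51.5 + 0.2Q.
Competitive equilibrium: 187.4 − 0.108Q = 51.5 + 0.2Q → Q* = 441.2338, P* = 139.7468.
At the ceiling P = 57.48, quantity supplied = (57.48 − 51.5)/0.2 = 29.9.
Willingness to pay at Q' = 29.9: 187.4 − 0.108·29.9 = 184.1708.
ΔQ = 441.2338 − 29.9 = 411.3338; wedge = 184.1708 − 57.48 = 126.6908.
The triangle = ½ × 411.3338 × 126.6908 = $26056.10 thousand.

$26056.10 thousand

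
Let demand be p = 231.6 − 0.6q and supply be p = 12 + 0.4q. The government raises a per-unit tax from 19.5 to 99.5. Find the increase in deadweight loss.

Competitive equilibrium: 231.6 − 0.6q = 12 + 0.4q → q* = 219.6, p* = 99.84.
For a per-unit tax t: Δq = t/1, so DWL = ½·t·(t/1) = t²/2.
At t = 19.5: DWL = 190.125. At t = 99.5: DWL = 4950.125.
Increase = 4950.125 − 190.125 = 4760.

4760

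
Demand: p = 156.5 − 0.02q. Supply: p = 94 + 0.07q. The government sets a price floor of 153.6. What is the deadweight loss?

Competitive equilibrium: 156.5 − 0.02q = 94 + 0.07q → q* = 694.4444, p* = 142.6111.
At the floor p = 153.6, quantity demanded = (156.5 − 153.6)/0.02 = 145.
Sellers' marginal cost at q' = 145: 94 + 0.07·145 = 104.15.
Δq = 694.4444 − 145 = 549.4444; wedge = 153.6 − 104.15 = 49.45.
DWL = ½ × 549.4444 × 49.45 = 13585.01.

13585.01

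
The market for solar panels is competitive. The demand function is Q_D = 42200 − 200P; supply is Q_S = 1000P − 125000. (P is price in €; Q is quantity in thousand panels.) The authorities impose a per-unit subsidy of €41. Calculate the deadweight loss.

€140083.33 thousand

In inverse form: demand P = 211 − 0.005Q, supply P = 125 + 0.001Q.
Competitive equilibrium: 211 − 0.005Q = 125 + 0.001Q → Q* = 14333.3333, P* = 139.3333.
The subsidy lowers effective supply by 41: P = 84 + 0.001Q.
New quantity: 211 − 0.005Q = 84 + 0.001Q → Q' = 21166.6667.
Overproduction ΔQ = 21166.6667 − 14333.3333 = 6833.3334; wedge = subsidy = 41.
DWL = ½ × 6833.3334 × 41 = €140083.33 thousand.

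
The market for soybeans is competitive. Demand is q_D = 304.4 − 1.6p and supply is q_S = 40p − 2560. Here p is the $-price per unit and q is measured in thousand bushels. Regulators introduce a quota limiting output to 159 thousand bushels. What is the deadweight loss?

$403.39 thousand

In inverse form: demand p = 190.25 − 0.625q, supply p = 64 + 0.025q.
Competitive equilibrium: 190.25 − 0.625q = 64 + 0.025q → q* = 194.2308, p* = 68.8558.
At q = 159: demand price = 190.25 − 0.625·159 = 90.875; supply price = 64 + 0.025·159 = 67.975.
Δq = 194.2308 − 159 = 35.2308; wedge = 90.875 − 67.975 = 22.9.
Welfare loss = ½ × 35.2308 × 22.9 = $403.39 thousand.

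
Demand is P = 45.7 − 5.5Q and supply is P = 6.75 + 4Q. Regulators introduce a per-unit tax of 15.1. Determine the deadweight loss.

Competitive equilibrium: 45.7 − 5.5Q = 6.75 + 4Q → Q* = 4.1, P* = 23.15.
With the tax, the buyer price exceeds the seller price by 15.1: (45.7 − 5.5Q) − (6.75 + 4Q) = 15.1 → Q' = 2.5105.
ΔQ = 4.1 − 2.5105 = 1.5895; the wedge equals the tax, 15.1.
Welfare loss = ½ × 1.5895 × 15.1 = 12.

12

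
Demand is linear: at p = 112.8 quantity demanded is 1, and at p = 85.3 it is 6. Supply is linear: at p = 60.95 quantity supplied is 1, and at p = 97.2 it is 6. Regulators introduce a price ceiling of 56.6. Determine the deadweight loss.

138.83

Demand slope = (85.3 − 112.8)/(6 − 1) = −5.5, so p = 118.3 − 5.5q.
Supply slope = (97.2 − 60.95)/(6 − 1) = 7.25, so p = 53.7 + 7.25q.
Competitive equilibrium: 118.3 − 5.5q = 53.7 + 7.25q → q* = 5.0667, p* = 90.4333.
At the ceiling p = 56.6, quantity supplied = (56.6 − 53.7)/7.25 = 0.4.
Willingness to pay at q' = 0.4: 118.3 − 5.5·0.4 = 116.1.
Δq = 5.0667 − 0.4 = 4.6667; wedge = 116.1 − 56.6 = 59.5.
Deadweight loss = ½ × 4.6667 × 59.5 = 138.83.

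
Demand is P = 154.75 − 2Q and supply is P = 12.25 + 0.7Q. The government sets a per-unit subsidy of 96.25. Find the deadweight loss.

Competitive equilibrium: 154.75 − 2Q = 12.25 + 0.7Q → Q* = 52.77778, P* = 49.19444.
The subsidy lowers effective supply by 96.25: P = 0.7Q − 84.
New quantity: 154.75 − 2Q = 0.7Q − 84 → Q' = 88.42593.
Overproduction ΔQ = 88.42593 − 52.77778 = 35.64815; wedge = subsidy = 96.25.
DWL = ½ × 35.64815 × 96.25 = 1715.57.

1715.57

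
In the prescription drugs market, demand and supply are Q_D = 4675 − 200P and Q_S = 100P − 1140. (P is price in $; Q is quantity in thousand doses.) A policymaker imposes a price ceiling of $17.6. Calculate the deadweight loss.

In inverse form: demand P = 23.375 − 0.005Q, supply P = 11.4 + 0.01Q.
Competitive equilibrium: 23.375 − 0.005Q = 11.4 + 0.01Q → Q* = 798.3333, P* = 19.3833.
At the ceiling P = 17.6, quantity supplied = (17.6 − 11.4)/0.01 = 620.
Willingness to pay at Q' = 620: 23.375 − 0.005·620 = 20.275.
ΔQ = 798.3333 − 620 = 178.3333; wedge = 20.275 − 17.6 = 2.675.
Deadweight loss = ½ × 178.3333 × 2.675 = $238.52 thousand.

$238.52 thousand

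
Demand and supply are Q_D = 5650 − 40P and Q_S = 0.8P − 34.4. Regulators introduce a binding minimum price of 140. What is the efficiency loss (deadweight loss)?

In inverse form: demand P = 141.25 − 0.025Q, supply P = 43 + 1.25Q.
Competitive equilibrium: 141.25 − 0.025Q = 43 + 1.25Q → Q* = 77.0588, P* = 139.3235.
At the floor P = 140, quantity demanded = (141.25 − 140)/0.025 = 50.
Sellers' marginal cost at Q' = 50: 43 + 1.25·50 = 105.5.
ΔQ = 77.0588 − 50 = 27.0588; wedge = 140 − 105.5 = 34.5.
DWL = ½ × 27.0588 × 34.5 = 466.76.

466.76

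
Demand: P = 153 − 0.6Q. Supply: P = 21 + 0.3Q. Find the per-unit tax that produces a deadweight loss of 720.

36

Competitive equilibrium: 153 − 0.6Q = 21 + 0.3Q → Q* = 146.6667, P* = 65.
A tax t gives ΔQ = t/0.9 and wedge t, so DWL = t²/1.8.
t²/1.8 = 720 → t² = 1296 → t = 36.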